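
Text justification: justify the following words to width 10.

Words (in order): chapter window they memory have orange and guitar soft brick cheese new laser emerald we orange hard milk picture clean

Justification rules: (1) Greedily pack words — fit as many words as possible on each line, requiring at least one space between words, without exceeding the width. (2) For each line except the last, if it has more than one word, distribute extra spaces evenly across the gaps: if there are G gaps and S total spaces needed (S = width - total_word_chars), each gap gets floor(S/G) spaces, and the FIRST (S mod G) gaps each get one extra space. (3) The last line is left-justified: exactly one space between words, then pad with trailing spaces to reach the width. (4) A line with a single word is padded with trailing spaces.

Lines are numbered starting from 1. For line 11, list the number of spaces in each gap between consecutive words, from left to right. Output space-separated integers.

Answer: 1

Derivation:
Line 1: ['chapter'] (min_width=7, slack=3)
Line 2: ['window'] (min_width=6, slack=4)
Line 3: ['they'] (min_width=4, slack=6)
Line 4: ['memory'] (min_width=6, slack=4)
Line 5: ['have'] (min_width=4, slack=6)
Line 6: ['orange', 'and'] (min_width=10, slack=0)
Line 7: ['guitar'] (min_width=6, slack=4)
Line 8: ['soft', 'brick'] (min_width=10, slack=0)
Line 9: ['cheese', 'new'] (min_width=10, slack=0)
Line 10: ['laser'] (min_width=5, slack=5)
Line 11: ['emerald', 'we'] (min_width=10, slack=0)
Line 12: ['orange'] (min_width=6, slack=4)
Line 13: ['hard', 'milk'] (min_width=9, slack=1)
Line 14: ['picture'] (min_width=7, slack=3)
Line 15: ['clean'] (min_width=5, slack=5)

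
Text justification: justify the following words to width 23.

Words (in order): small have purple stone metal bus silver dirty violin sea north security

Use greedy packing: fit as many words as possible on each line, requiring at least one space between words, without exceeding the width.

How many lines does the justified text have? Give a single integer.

Line 1: ['small', 'have', 'purple', 'stone'] (min_width=23, slack=0)
Line 2: ['metal', 'bus', 'silver', 'dirty'] (min_width=22, slack=1)
Line 3: ['violin', 'sea', 'north'] (min_width=16, slack=7)
Line 4: ['security'] (min_width=8, slack=15)
Total lines: 4

Answer: 4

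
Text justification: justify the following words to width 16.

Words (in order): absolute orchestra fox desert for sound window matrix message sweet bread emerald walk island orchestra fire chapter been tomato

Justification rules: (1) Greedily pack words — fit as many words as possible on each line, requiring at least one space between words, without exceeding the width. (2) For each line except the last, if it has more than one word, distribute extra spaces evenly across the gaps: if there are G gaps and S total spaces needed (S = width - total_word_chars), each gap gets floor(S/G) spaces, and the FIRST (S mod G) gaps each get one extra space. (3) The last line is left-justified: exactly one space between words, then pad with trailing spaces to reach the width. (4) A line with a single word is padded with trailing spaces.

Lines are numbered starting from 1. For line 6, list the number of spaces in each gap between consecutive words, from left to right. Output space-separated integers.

Line 1: ['absolute'] (min_width=8, slack=8)
Line 2: ['orchestra', 'fox'] (min_width=13, slack=3)
Line 3: ['desert', 'for', 'sound'] (min_width=16, slack=0)
Line 4: ['window', 'matrix'] (min_width=13, slack=3)
Line 5: ['message', 'sweet'] (min_width=13, slack=3)
Line 6: ['bread', 'emerald'] (min_width=13, slack=3)
Line 7: ['walk', 'island'] (min_width=11, slack=5)
Line 8: ['orchestra', 'fire'] (min_width=14, slack=2)
Line 9: ['chapter', 'been'] (min_width=12, slack=4)
Line 10: ['tomato'] (min_width=6, slack=10)

Answer: 4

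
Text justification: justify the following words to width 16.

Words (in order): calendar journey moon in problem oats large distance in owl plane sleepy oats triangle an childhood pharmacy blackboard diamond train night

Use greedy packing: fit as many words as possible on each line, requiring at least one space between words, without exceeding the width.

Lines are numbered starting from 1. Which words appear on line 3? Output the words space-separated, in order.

Answer: oats large

Derivation:
Line 1: ['calendar', 'journey'] (min_width=16, slack=0)
Line 2: ['moon', 'in', 'problem'] (min_width=15, slack=1)
Line 3: ['oats', 'large'] (min_width=10, slack=6)
Line 4: ['distance', 'in', 'owl'] (min_width=15, slack=1)
Line 5: ['plane', 'sleepy'] (min_width=12, slack=4)
Line 6: ['oats', 'triangle', 'an'] (min_width=16, slack=0)
Line 7: ['childhood'] (min_width=9, slack=7)
Line 8: ['pharmacy'] (min_width=8, slack=8)
Line 9: ['blackboard'] (min_width=10, slack=6)
Line 10: ['diamond', 'train'] (min_width=13, slack=3)
Line 11: ['night'] (min_width=5, slack=11)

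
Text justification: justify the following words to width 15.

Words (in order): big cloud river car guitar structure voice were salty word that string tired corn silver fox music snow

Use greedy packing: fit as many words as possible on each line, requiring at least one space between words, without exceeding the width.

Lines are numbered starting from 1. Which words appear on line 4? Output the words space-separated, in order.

Answer: were salty word

Derivation:
Line 1: ['big', 'cloud', 'river'] (min_width=15, slack=0)
Line 2: ['car', 'guitar'] (min_width=10, slack=5)
Line 3: ['structure', 'voice'] (min_width=15, slack=0)
Line 4: ['were', 'salty', 'word'] (min_width=15, slack=0)
Line 5: ['that', 'string'] (min_width=11, slack=4)
Line 6: ['tired', 'corn'] (min_width=10, slack=5)
Line 7: ['silver', 'fox'] (min_width=10, slack=5)
Line 8: ['music', 'snow'] (min_width=10, slack=5)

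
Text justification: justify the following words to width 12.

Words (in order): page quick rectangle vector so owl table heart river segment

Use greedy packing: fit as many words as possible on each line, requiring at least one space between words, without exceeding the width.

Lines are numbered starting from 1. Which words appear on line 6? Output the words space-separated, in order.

Line 1: ['page', 'quick'] (min_width=10, slack=2)
Line 2: ['rectangle'] (min_width=9, slack=3)
Line 3: ['vector', 'so'] (min_width=9, slack=3)
Line 4: ['owl', 'table'] (min_width=9, slack=3)
Line 5: ['heart', 'river'] (min_width=11, slack=1)
Line 6: ['segment'] (min_width=7, slack=5)

Answer: segment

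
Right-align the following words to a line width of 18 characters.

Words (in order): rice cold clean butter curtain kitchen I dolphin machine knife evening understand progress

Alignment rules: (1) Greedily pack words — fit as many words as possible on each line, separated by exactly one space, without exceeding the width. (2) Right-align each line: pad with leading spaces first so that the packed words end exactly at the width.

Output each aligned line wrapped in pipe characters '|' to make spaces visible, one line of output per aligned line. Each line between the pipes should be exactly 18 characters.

Answer: |   rice cold clean|
|    butter curtain|
| kitchen I dolphin|
|     machine knife|
|evening understand|
|          progress|

Derivation:
Line 1: ['rice', 'cold', 'clean'] (min_width=15, slack=3)
Line 2: ['butter', 'curtain'] (min_width=14, slack=4)
Line 3: ['kitchen', 'I', 'dolphin'] (min_width=17, slack=1)
Line 4: ['machine', 'knife'] (min_width=13, slack=5)
Line 5: ['evening', 'understand'] (min_width=18, slack=0)
Line 6: ['progress'] (min_width=8, slack=10)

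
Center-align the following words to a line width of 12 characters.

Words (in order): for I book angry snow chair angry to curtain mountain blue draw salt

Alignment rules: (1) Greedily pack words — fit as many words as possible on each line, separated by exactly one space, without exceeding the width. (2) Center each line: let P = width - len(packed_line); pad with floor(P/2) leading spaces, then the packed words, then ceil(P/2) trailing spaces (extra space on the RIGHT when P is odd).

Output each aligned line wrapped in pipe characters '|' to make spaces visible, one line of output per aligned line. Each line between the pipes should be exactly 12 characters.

Line 1: ['for', 'I', 'book'] (min_width=10, slack=2)
Line 2: ['angry', 'snow'] (min_width=10, slack=2)
Line 3: ['chair', 'angry'] (min_width=11, slack=1)
Line 4: ['to', 'curtain'] (min_width=10, slack=2)
Line 5: ['mountain'] (min_width=8, slack=4)
Line 6: ['blue', 'draw'] (min_width=9, slack=3)
Line 7: ['salt'] (min_width=4, slack=8)

Answer: | for I book |
| angry snow |
|chair angry |
| to curtain |
|  mountain  |
| blue draw  |
|    salt    |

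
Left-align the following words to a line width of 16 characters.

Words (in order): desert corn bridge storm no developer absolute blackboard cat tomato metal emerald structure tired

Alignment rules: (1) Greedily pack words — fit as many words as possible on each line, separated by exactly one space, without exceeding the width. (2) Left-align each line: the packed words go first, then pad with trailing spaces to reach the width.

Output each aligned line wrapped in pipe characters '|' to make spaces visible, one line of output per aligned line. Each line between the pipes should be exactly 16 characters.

Answer: |desert corn     |
|bridge storm no |
|developer       |
|absolute        |
|blackboard cat  |
|tomato metal    |
|emerald         |
|structure tired |

Derivation:
Line 1: ['desert', 'corn'] (min_width=11, slack=5)
Line 2: ['bridge', 'storm', 'no'] (min_width=15, slack=1)
Line 3: ['developer'] (min_width=9, slack=7)
Line 4: ['absolute'] (min_width=8, slack=8)
Line 5: ['blackboard', 'cat'] (min_width=14, slack=2)
Line 6: ['tomato', 'metal'] (min_width=12, slack=4)
Line 7: ['emerald'] (min_width=7, slack=9)
Line 8: ['structure', 'tired'] (min_width=15, slack=1)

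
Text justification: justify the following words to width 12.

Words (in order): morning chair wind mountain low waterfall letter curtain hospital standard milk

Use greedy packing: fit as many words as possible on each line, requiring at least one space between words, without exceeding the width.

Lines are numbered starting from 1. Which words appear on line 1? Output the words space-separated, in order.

Line 1: ['morning'] (min_width=7, slack=5)
Line 2: ['chair', 'wind'] (min_width=10, slack=2)
Line 3: ['mountain', 'low'] (min_width=12, slack=0)
Line 4: ['waterfall'] (min_width=9, slack=3)
Line 5: ['letter'] (min_width=6, slack=6)
Line 6: ['curtain'] (min_width=7, slack=5)
Line 7: ['hospital'] (min_width=8, slack=4)
Line 8: ['standard'] (min_width=8, slack=4)
Line 9: ['milk'] (min_width=4, slack=8)

Answer: morning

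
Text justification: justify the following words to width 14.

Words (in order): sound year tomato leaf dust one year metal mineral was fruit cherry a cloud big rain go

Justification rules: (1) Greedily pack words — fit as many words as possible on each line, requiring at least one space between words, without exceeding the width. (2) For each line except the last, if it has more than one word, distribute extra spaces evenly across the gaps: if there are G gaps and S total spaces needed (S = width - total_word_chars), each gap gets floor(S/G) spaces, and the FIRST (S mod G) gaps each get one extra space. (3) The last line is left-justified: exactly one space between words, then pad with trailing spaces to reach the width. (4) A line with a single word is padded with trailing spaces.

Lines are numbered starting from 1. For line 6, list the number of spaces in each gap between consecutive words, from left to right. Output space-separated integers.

Answer: 1 1

Derivation:
Line 1: ['sound', 'year'] (min_width=10, slack=4)
Line 2: ['tomato', 'leaf'] (min_width=11, slack=3)
Line 3: ['dust', 'one', 'year'] (min_width=13, slack=1)
Line 4: ['metal', 'mineral'] (min_width=13, slack=1)
Line 5: ['was', 'fruit'] (min_width=9, slack=5)
Line 6: ['cherry', 'a', 'cloud'] (min_width=14, slack=0)
Line 7: ['big', 'rain', 'go'] (min_width=11, slack=3)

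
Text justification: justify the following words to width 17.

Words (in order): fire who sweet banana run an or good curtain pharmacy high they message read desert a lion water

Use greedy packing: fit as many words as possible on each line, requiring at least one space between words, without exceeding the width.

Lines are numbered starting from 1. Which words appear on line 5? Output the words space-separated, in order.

Line 1: ['fire', 'who', 'sweet'] (min_width=14, slack=3)
Line 2: ['banana', 'run', 'an', 'or'] (min_width=16, slack=1)
Line 3: ['good', 'curtain'] (min_width=12, slack=5)
Line 4: ['pharmacy', 'high'] (min_width=13, slack=4)
Line 5: ['they', 'message', 'read'] (min_width=17, slack=0)
Line 6: ['desert', 'a', 'lion'] (min_width=13, slack=4)
Line 7: ['water'] (min_width=5, slack=12)

Answer: they message read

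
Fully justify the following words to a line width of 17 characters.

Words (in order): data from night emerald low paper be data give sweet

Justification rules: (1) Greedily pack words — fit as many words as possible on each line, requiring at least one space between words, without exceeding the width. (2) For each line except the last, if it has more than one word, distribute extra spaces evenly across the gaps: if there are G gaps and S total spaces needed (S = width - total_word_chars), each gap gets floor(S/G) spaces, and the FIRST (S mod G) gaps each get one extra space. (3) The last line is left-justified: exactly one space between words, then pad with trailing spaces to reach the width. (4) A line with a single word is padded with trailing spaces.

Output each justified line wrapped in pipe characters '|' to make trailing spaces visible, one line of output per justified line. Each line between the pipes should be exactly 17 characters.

Line 1: ['data', 'from', 'night'] (min_width=15, slack=2)
Line 2: ['emerald', 'low', 'paper'] (min_width=17, slack=0)
Line 3: ['be', 'data', 'give'] (min_width=12, slack=5)
Line 4: ['sweet'] (min_width=5, slack=12)

Answer: |data  from  night|
|emerald low paper|
|be    data   give|
|sweet            |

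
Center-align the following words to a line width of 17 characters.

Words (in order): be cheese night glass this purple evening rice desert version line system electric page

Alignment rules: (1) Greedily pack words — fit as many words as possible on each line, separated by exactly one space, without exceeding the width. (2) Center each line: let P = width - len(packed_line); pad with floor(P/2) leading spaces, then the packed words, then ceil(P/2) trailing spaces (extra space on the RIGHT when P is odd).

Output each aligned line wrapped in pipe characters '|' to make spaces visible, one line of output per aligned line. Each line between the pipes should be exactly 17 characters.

Answer: | be cheese night |
|glass this purple|
|  evening rice   |
| desert version  |
|   line system   |
|  electric page  |

Derivation:
Line 1: ['be', 'cheese', 'night'] (min_width=15, slack=2)
Line 2: ['glass', 'this', 'purple'] (min_width=17, slack=0)
Line 3: ['evening', 'rice'] (min_width=12, slack=5)
Line 4: ['desert', 'version'] (min_width=14, slack=3)
Line 5: ['line', 'system'] (min_width=11, slack=6)
Line 6: ['electric', 'page'] (min_width=13, slack=4)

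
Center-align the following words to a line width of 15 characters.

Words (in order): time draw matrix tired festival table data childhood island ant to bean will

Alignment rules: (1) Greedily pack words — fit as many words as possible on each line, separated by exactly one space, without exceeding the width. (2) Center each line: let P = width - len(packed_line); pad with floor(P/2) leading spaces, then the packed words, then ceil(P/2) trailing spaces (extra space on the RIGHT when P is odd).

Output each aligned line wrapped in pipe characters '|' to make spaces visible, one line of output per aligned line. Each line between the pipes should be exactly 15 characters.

Line 1: ['time', 'draw'] (min_width=9, slack=6)
Line 2: ['matrix', 'tired'] (min_width=12, slack=3)
Line 3: ['festival', 'table'] (min_width=14, slack=1)
Line 4: ['data', 'childhood'] (min_width=14, slack=1)
Line 5: ['island', 'ant', 'to'] (min_width=13, slack=2)
Line 6: ['bean', 'will'] (min_width=9, slack=6)

Answer: |   time draw   |
| matrix tired  |
|festival table |
|data childhood |
| island ant to |
|   bean will   |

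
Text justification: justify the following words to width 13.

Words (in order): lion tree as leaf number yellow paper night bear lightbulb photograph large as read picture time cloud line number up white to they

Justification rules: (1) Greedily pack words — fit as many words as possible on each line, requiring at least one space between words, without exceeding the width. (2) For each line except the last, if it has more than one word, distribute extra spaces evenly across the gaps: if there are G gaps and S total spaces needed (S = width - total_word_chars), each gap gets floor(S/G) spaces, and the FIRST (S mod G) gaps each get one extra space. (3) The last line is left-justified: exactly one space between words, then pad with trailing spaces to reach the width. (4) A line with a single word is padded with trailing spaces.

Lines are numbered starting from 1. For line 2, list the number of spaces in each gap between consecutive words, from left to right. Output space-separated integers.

Line 1: ['lion', 'tree', 'as'] (min_width=12, slack=1)
Line 2: ['leaf', 'number'] (min_width=11, slack=2)
Line 3: ['yellow', 'paper'] (min_width=12, slack=1)
Line 4: ['night', 'bear'] (min_width=10, slack=3)
Line 5: ['lightbulb'] (min_width=9, slack=4)
Line 6: ['photograph'] (min_width=10, slack=3)
Line 7: ['large', 'as', 'read'] (min_width=13, slack=0)
Line 8: ['picture', 'time'] (min_width=12, slack=1)
Line 9: ['cloud', 'line'] (min_width=10, slack=3)
Line 10: ['number', 'up'] (min_width=9, slack=4)
Line 11: ['white', 'to', 'they'] (min_width=13, slack=0)

Answer: 3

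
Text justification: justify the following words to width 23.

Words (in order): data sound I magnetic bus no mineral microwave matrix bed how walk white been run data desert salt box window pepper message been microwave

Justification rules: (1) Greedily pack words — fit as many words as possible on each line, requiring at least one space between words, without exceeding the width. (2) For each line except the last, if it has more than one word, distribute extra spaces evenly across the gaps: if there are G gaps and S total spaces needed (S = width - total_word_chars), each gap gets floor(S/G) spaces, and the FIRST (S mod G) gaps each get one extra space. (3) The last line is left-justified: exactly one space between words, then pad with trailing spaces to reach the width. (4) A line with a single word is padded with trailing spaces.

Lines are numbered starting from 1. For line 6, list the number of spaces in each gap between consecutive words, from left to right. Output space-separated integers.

Line 1: ['data', 'sound', 'I', 'magnetic'] (min_width=21, slack=2)
Line 2: ['bus', 'no', 'mineral'] (min_width=14, slack=9)
Line 3: ['microwave', 'matrix', 'bed'] (min_width=20, slack=3)
Line 4: ['how', 'walk', 'white', 'been', 'run'] (min_width=23, slack=0)
Line 5: ['data', 'desert', 'salt', 'box'] (min_width=20, slack=3)
Line 6: ['window', 'pepper', 'message'] (min_width=21, slack=2)
Line 7: ['been', 'microwave'] (min_width=14, slack=9)

Answer: 2 2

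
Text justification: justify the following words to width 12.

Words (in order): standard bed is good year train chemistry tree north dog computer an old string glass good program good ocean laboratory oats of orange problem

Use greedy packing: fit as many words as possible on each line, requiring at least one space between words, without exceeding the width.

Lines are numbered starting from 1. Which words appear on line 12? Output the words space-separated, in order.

Line 1: ['standard', 'bed'] (min_width=12, slack=0)
Line 2: ['is', 'good', 'year'] (min_width=12, slack=0)
Line 3: ['train'] (min_width=5, slack=7)
Line 4: ['chemistry'] (min_width=9, slack=3)
Line 5: ['tree', 'north'] (min_width=10, slack=2)
Line 6: ['dog', 'computer'] (min_width=12, slack=0)
Line 7: ['an', 'old'] (min_width=6, slack=6)
Line 8: ['string', 'glass'] (min_width=12, slack=0)
Line 9: ['good', 'program'] (min_width=12, slack=0)
Line 10: ['good', 'ocean'] (min_width=10, slack=2)
Line 11: ['laboratory'] (min_width=10, slack=2)
Line 12: ['oats', 'of'] (min_width=7, slack=5)
Line 13: ['orange'] (min_width=6, slack=6)
Line 14: ['problem'] (min_width=7, slack=5)

Answer: oats of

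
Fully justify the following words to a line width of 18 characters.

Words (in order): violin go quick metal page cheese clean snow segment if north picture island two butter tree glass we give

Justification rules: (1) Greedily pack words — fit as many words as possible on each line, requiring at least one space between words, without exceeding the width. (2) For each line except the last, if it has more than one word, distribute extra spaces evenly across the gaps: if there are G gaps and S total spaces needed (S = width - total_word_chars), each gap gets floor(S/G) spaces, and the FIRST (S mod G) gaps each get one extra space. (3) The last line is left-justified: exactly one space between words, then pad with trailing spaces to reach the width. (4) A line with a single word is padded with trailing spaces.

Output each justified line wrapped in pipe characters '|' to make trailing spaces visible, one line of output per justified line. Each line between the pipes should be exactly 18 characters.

Line 1: ['violin', 'go', 'quick'] (min_width=15, slack=3)
Line 2: ['metal', 'page', 'cheese'] (min_width=17, slack=1)
Line 3: ['clean', 'snow', 'segment'] (min_width=18, slack=0)
Line 4: ['if', 'north', 'picture'] (min_width=16, slack=2)
Line 5: ['island', 'two', 'butter'] (min_width=17, slack=1)
Line 6: ['tree', 'glass', 'we', 'give'] (min_width=18, slack=0)

Answer: |violin   go  quick|
|metal  page cheese|
|clean snow segment|
|if  north  picture|
|island  two butter|
|tree glass we give|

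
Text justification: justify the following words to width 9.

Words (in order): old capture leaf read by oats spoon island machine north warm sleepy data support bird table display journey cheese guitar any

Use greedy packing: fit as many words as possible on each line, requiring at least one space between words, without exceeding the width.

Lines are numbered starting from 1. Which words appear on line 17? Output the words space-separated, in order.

Answer: cheese

Derivation:
Line 1: ['old'] (min_width=3, slack=6)
Line 2: ['capture'] (min_width=7, slack=2)
Line 3: ['leaf', 'read'] (min_width=9, slack=0)
Line 4: ['by', 'oats'] (min_width=7, slack=2)
Line 5: ['spoon'] (min_width=5, slack=4)
Line 6: ['island'] (min_width=6, slack=3)
Line 7: ['machine'] (min_width=7, slack=2)
Line 8: ['north'] (min_width=5, slack=4)
Line 9: ['warm'] (min_width=4, slack=5)
Line 10: ['sleepy'] (min_width=6, slack=3)
Line 11: ['data'] (min_width=4, slack=5)
Line 12: ['support'] (min_width=7, slack=2)
Line 13: ['bird'] (min_width=4, slack=5)
Line 14: ['table'] (min_width=5, slack=4)
Line 15: ['display'] (min_width=7, slack=2)
Line 16: ['journey'] (min_width=7, slack=2)
Line 17: ['cheese'] (min_width=6, slack=3)
Line 18: ['guitar'] (min_width=6, slack=3)
Line 19: ['any'] (min_width=3, slack=6)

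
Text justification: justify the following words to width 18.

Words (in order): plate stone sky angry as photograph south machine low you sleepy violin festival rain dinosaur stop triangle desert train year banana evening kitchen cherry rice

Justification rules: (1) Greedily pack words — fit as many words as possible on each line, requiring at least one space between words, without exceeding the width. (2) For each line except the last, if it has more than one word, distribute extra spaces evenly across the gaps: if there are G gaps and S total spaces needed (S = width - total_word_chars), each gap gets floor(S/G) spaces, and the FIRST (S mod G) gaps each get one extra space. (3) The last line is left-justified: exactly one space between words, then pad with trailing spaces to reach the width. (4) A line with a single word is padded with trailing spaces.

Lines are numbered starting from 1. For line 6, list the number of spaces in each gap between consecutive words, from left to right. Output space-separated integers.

Line 1: ['plate', 'stone', 'sky'] (min_width=15, slack=3)
Line 2: ['angry', 'as'] (min_width=8, slack=10)
Line 3: ['photograph', 'south'] (min_width=16, slack=2)
Line 4: ['machine', 'low', 'you'] (min_width=15, slack=3)
Line 5: ['sleepy', 'violin'] (min_width=13, slack=5)
Line 6: ['festival', 'rain'] (min_width=13, slack=5)
Line 7: ['dinosaur', 'stop'] (min_width=13, slack=5)
Line 8: ['triangle', 'desert'] (min_width=15, slack=3)
Line 9: ['train', 'year', 'banana'] (min_width=17, slack=1)
Line 10: ['evening', 'kitchen'] (min_width=15, slack=3)
Line 11: ['cherry', 'rice'] (min_width=11, slack=7)

Answer: 6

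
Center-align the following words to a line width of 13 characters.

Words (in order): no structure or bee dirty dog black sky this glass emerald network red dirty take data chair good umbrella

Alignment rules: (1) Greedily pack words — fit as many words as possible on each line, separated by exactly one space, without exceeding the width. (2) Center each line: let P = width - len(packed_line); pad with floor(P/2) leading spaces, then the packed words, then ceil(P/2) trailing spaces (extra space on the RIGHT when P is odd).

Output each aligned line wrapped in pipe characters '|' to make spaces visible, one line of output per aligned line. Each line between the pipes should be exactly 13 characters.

Answer: |no structure |
|or bee dirty |
|dog black sky|
| this glass  |
|   emerald   |
| network red |
| dirty take  |
| data chair  |
|good umbrella|

Derivation:
Line 1: ['no', 'structure'] (min_width=12, slack=1)
Line 2: ['or', 'bee', 'dirty'] (min_width=12, slack=1)
Line 3: ['dog', 'black', 'sky'] (min_width=13, slack=0)
Line 4: ['this', 'glass'] (min_width=10, slack=3)
Line 5: ['emerald'] (min_width=7, slack=6)
Line 6: ['network', 'red'] (min_width=11, slack=2)
Line 7: ['dirty', 'take'] (min_width=10, slack=3)
Line 8: ['data', 'chair'] (min_width=10, slack=3)
Line 9: ['good', 'umbrella'] (min_width=13, slack=0)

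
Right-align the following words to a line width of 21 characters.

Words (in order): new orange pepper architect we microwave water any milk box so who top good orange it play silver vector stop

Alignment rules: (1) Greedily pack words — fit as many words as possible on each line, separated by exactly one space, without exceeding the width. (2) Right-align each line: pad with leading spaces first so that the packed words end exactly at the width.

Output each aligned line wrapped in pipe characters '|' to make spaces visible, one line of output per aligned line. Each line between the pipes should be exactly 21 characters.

Answer: |    new orange pepper|
|         architect we|
|  microwave water any|
|  milk box so who top|
|  good orange it play|
|   silver vector stop|

Derivation:
Line 1: ['new', 'orange', 'pepper'] (min_width=17, slack=4)
Line 2: ['architect', 'we'] (min_width=12, slack=9)
Line 3: ['microwave', 'water', 'any'] (min_width=19, slack=2)
Line 4: ['milk', 'box', 'so', 'who', 'top'] (min_width=19, slack=2)
Line 5: ['good', 'orange', 'it', 'play'] (min_width=19, slack=2)
Line 6: ['silver', 'vector', 'stop'] (min_width=18, slack=3)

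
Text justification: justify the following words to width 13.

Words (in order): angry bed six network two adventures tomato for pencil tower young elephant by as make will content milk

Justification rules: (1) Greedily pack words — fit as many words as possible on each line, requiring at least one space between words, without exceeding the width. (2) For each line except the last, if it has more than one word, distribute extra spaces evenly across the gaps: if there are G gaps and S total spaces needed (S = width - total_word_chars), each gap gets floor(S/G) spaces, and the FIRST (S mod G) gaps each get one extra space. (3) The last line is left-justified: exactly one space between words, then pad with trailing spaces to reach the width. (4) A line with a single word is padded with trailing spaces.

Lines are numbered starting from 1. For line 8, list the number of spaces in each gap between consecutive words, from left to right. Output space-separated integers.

Answer: 2 1

Derivation:
Line 1: ['angry', 'bed', 'six'] (min_width=13, slack=0)
Line 2: ['network', 'two'] (min_width=11, slack=2)
Line 3: ['adventures'] (min_width=10, slack=3)
Line 4: ['tomato', 'for'] (min_width=10, slack=3)
Line 5: ['pencil', 'tower'] (min_width=12, slack=1)
Line 6: ['young'] (min_width=5, slack=8)
Line 7: ['elephant', 'by'] (min_width=11, slack=2)
Line 8: ['as', 'make', 'will'] (min_width=12, slack=1)
Line 9: ['content', 'milk'] (min_width=12, slack=1)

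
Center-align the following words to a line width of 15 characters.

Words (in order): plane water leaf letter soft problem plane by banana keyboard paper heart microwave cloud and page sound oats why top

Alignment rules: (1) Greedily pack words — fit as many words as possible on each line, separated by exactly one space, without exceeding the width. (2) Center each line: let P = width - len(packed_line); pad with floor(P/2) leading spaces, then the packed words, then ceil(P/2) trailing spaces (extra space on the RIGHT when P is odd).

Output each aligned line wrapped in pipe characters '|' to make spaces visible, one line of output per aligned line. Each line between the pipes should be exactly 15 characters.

Line 1: ['plane', 'water'] (min_width=11, slack=4)
Line 2: ['leaf', 'letter'] (min_width=11, slack=4)
Line 3: ['soft', 'problem'] (min_width=12, slack=3)
Line 4: ['plane', 'by', 'banana'] (min_width=15, slack=0)
Line 5: ['keyboard', 'paper'] (min_width=14, slack=1)
Line 6: ['heart', 'microwave'] (min_width=15, slack=0)
Line 7: ['cloud', 'and', 'page'] (min_width=14, slack=1)
Line 8: ['sound', 'oats', 'why'] (min_width=14, slack=1)
Line 9: ['top'] (min_width=3, slack=12)

Answer: |  plane water  |
|  leaf letter  |
| soft problem  |
|plane by banana|
|keyboard paper |
|heart microwave|
|cloud and page |
|sound oats why |
|      top      |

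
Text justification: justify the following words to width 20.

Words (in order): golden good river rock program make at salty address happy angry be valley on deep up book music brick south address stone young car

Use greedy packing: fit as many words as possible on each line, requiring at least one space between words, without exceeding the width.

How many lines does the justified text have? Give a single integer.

Answer: 7

Derivation:
Line 1: ['golden', 'good', 'river'] (min_width=17, slack=3)
Line 2: ['rock', 'program', 'make', 'at'] (min_width=20, slack=0)
Line 3: ['salty', 'address', 'happy'] (min_width=19, slack=1)
Line 4: ['angry', 'be', 'valley', 'on'] (min_width=18, slack=2)
Line 5: ['deep', 'up', 'book', 'music'] (min_width=18, slack=2)
Line 6: ['brick', 'south', 'address'] (min_width=19, slack=1)
Line 7: ['stone', 'young', 'car'] (min_width=15, slack=5)
Total lines: 7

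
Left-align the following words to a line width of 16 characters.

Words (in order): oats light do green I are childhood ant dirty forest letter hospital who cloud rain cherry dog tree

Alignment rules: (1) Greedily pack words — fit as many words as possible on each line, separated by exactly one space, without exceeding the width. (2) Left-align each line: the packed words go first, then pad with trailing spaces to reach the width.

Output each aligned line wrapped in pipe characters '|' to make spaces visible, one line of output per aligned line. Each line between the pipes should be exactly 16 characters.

Answer: |oats light do   |
|green I are     |
|childhood ant   |
|dirty forest    |
|letter hospital |
|who cloud rain  |
|cherry dog tree |

Derivation:
Line 1: ['oats', 'light', 'do'] (min_width=13, slack=3)
Line 2: ['green', 'I', 'are'] (min_width=11, slack=5)
Line 3: ['childhood', 'ant'] (min_width=13, slack=3)
Line 4: ['dirty', 'forest'] (min_width=12, slack=4)
Line 5: ['letter', 'hospital'] (min_width=15, slack=1)
Line 6: ['who', 'cloud', 'rain'] (min_width=14, slack=2)
Line 7: ['cherry', 'dog', 'tree'] (min_width=15, slack=1)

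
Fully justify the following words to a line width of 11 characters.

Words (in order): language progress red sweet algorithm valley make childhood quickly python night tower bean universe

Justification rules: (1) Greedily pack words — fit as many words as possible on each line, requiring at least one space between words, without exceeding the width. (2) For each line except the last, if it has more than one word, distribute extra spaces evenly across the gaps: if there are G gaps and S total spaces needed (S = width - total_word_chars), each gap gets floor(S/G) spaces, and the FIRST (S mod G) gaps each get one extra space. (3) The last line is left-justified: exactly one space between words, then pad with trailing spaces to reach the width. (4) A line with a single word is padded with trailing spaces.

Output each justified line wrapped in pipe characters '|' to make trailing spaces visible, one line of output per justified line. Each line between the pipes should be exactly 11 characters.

Line 1: ['language'] (min_width=8, slack=3)
Line 2: ['progress'] (min_width=8, slack=3)
Line 3: ['red', 'sweet'] (min_width=9, slack=2)
Line 4: ['algorithm'] (min_width=9, slack=2)
Line 5: ['valley', 'make'] (min_width=11, slack=0)
Line 6: ['childhood'] (min_width=9, slack=2)
Line 7: ['quickly'] (min_width=7, slack=4)
Line 8: ['python'] (min_width=6, slack=5)
Line 9: ['night', 'tower'] (min_width=11, slack=0)
Line 10: ['bean'] (min_width=4, slack=7)
Line 11: ['universe'] (min_width=8, slack=3)

Answer: |language   |
|progress   |
|red   sweet|
|algorithm  |
|valley make|
|childhood  |
|quickly    |
|python     |
|night tower|
|bean       |
|universe   |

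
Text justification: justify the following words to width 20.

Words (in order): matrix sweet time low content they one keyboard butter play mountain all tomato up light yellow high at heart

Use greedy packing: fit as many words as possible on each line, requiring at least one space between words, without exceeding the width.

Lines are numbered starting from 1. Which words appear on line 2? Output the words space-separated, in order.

Answer: low content they one

Derivation:
Line 1: ['matrix', 'sweet', 'time'] (min_width=17, slack=3)
Line 2: ['low', 'content', 'they', 'one'] (min_width=20, slack=0)
Line 3: ['keyboard', 'butter', 'play'] (min_width=20, slack=0)
Line 4: ['mountain', 'all', 'tomato'] (min_width=19, slack=1)
Line 5: ['up', 'light', 'yellow', 'high'] (min_width=20, slack=0)
Line 6: ['at', 'heart'] (min_width=8, slack=12)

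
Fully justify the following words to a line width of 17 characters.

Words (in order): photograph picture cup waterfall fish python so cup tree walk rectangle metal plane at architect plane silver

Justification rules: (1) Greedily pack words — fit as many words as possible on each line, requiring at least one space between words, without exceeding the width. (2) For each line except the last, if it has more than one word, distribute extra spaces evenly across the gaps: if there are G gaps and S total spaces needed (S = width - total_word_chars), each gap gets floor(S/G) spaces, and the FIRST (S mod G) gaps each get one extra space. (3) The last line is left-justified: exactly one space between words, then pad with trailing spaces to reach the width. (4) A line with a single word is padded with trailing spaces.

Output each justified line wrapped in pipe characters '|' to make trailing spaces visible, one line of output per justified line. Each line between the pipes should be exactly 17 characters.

Answer: |photograph       |
|picture       cup|
|waterfall    fish|
|python   so   cup|
|tree         walk|
|rectangle   metal|
|plane          at|
|architect   plane|
|silver           |

Derivation:
Line 1: ['photograph'] (min_width=10, slack=7)
Line 2: ['picture', 'cup'] (min_width=11, slack=6)
Line 3: ['waterfall', 'fish'] (min_width=14, slack=3)
Line 4: ['python', 'so', 'cup'] (min_width=13, slack=4)
Line 5: ['tree', 'walk'] (min_width=9, slack=8)
Line 6: ['rectangle', 'metal'] (min_width=15, slack=2)
Line 7: ['plane', 'at'] (min_width=8, slack=9)
Line 8: ['architect', 'plane'] (min_width=15, slack=2)
Line 9: ['silver'] (min_width=6, slack=11)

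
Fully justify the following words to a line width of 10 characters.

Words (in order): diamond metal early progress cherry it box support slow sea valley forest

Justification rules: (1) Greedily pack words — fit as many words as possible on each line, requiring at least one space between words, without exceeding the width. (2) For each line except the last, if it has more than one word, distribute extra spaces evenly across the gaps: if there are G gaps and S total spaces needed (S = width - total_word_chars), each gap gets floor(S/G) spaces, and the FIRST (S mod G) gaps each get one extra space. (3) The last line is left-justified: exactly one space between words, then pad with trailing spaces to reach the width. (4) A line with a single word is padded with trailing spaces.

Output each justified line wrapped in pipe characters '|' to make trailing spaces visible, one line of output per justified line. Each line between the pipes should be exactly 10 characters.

Answer: |diamond   |
|metal     |
|early     |
|progress  |
|cherry  it|
|box       |
|support   |
|slow   sea|
|valley    |
|forest    |

Derivation:
Line 1: ['diamond'] (min_width=7, slack=3)
Line 2: ['metal'] (min_width=5, slack=5)
Line 3: ['early'] (min_width=5, slack=5)
Line 4: ['progress'] (min_width=8, slack=2)
Line 5: ['cherry', 'it'] (min_width=9, slack=1)
Line 6: ['box'] (min_width=3, slack=7)
Line 7: ['support'] (min_width=7, slack=3)
Line 8: ['slow', 'sea'] (min_width=8, slack=2)
Line 9: ['valley'] (min_width=6, slack=4)
Line 10: ['forest'] (min_width=6, slack=4)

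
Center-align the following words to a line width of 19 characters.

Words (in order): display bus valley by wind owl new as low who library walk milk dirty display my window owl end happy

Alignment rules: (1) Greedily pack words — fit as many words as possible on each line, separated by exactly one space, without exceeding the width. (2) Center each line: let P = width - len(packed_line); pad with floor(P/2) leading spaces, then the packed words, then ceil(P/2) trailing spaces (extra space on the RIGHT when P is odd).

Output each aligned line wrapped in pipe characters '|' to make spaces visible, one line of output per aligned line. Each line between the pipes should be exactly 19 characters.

Answer: |display bus valley |
|by wind owl new as |
|  low who library  |
|  walk milk dirty  |
| display my window |
|   owl end happy   |

Derivation:
Line 1: ['display', 'bus', 'valley'] (min_width=18, slack=1)
Line 2: ['by', 'wind', 'owl', 'new', 'as'] (min_width=18, slack=1)
Line 3: ['low', 'who', 'library'] (min_width=15, slack=4)
Line 4: ['walk', 'milk', 'dirty'] (min_width=15, slack=4)
Line 5: ['display', 'my', 'window'] (min_width=17, slack=2)
Line 6: ['owl', 'end', 'happy'] (min_width=13, slack=6)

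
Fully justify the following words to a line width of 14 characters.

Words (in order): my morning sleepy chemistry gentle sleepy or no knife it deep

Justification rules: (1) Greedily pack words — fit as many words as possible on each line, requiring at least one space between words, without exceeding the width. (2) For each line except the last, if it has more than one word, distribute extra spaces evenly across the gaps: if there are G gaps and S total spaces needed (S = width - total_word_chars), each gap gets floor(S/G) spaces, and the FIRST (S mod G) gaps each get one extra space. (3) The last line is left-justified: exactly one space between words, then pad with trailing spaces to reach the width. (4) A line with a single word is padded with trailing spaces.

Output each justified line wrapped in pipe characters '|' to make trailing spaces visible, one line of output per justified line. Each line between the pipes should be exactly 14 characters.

Answer: |my     morning|
|sleepy        |
|chemistry     |
|gentle  sleepy|
|or no knife it|
|deep          |

Derivation:
Line 1: ['my', 'morning'] (min_width=10, slack=4)
Line 2: ['sleepy'] (min_width=6, slack=8)
Line 3: ['chemistry'] (min_width=9, slack=5)
Line 4: ['gentle', 'sleepy'] (min_width=13, slack=1)
Line 5: ['or', 'no', 'knife', 'it'] (min_width=14, slack=0)
Line 6: ['deep'] (min_width=4, slack=10)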